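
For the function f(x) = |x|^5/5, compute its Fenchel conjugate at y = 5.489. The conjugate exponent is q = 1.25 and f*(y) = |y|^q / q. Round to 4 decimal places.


The conjugate exponent q satisfies 1/p + 1/q = 1.
p = 5, so q = 5/(5 - 1) = 1.25
|y|^q = 5.489^1.25 = 8.4017
f*(5.489) = 8.4017 / 1.25 = 6.7214


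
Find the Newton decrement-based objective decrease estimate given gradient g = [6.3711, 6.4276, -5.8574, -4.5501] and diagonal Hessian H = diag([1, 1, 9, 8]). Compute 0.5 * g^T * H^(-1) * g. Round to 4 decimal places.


Step 1: H is diagonal, so H^(-1) * g = [6.3711, 6.4276, -0.6508, -0.5688].
Step 2: g^T H^(-1) g = sum_i g_i^2 / H_ii
  = (6.3711)^2/1 + (6.4276)^2/1 + (-5.8574)^2/9 + (-4.5501)^2/8
  = 40.5909 + 41.314 + 3.8121 + 2.5879 = 88.305
Step 3: Objective decrease = 0.5 * g^T H^(-1) g = 44.1525


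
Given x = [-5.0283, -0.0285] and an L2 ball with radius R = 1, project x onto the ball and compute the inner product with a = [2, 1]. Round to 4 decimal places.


Step 1: Compute ||x|| (intermediates to 6 decimals).
||x|| = sqrt((-5.0283)^2 + (-0.0285)^2) = 5.028381
Step 2: Project.
Since ||x|| > R, scale = R/||x|| = 1/5.028381 = 0.198871, proj(x) = scale * x
proj(x) = [-0.999983, -0.005668]
Step 3: Dot product.
a^T * proj(x) = 2*(-0.999983) + 1*(-0.005668) = -2.0056


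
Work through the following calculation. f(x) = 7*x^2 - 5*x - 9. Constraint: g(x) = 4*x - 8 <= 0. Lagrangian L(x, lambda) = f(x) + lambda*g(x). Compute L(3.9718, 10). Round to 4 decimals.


Step 1: Evaluate f(x).
f(3.9718) = 7*3.9718^2 - 5*3.9718 - 9 = 81.5674
Step 2: Evaluate g(x).
g(3.9718) = 4*3.9718 - 8 = 7.8872
Step 3: Compute Lagrangian.
L = 81.5674 + 10*7.8872 = 160.4394


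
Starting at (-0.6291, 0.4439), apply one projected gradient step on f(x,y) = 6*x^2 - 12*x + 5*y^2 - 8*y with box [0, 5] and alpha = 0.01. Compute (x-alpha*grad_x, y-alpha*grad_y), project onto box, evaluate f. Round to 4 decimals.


Step 1: Compute gradient at (-0.6291, 0.4439).
grad_x = 2*6*-0.6291 - 12 = -19.5492
grad_y = 2*5*0.4439 - 8 = -3.561
Step 2: Gradient step.
x_raw = -0.6291 - 0.01*-19.5492 = -0.4336
y_raw = 0.4439 - 0.01*-3.561 = 0.4795
Step 3: Project onto [0, 5].
x_proj = clip(-0.4336) = 0.0
y_proj = clip(0.4795) = 0.4795
Step 4: Evaluate f.
f(0.0, 0.4795) = -2.6864


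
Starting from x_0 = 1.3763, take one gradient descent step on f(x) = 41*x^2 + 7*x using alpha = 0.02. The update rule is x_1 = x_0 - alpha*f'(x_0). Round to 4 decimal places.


We compute the gradient at x_0 and apply the update.
f'(x) = 82*x + 7
f'(1.3763) = 82*1.3763 + 7 = 119.8566
x_1 = 1.3763 - 0.02*119.8566 = -1.0208


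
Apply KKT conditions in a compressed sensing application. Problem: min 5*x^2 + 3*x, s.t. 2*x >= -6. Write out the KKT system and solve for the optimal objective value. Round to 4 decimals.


Step 1: Try lambda = 0 (constraint inactive).
Stationarity: 2*5*x + 3 = 0
x* = -3/(2*5) = -0.3
Check constraint: 2*-0.3 = -0.6 >= -6 -- satisfied.
Step 2: Compute optimal value.
f(x*) = 5*(-0.3)^2 + 3*(-0.3) = -0.45


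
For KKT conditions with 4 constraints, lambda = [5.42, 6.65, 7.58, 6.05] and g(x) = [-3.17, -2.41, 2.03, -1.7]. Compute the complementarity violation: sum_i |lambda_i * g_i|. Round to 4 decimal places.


KKT complementary slackness check:
lambda_1 * g_1 = 5.42 * -3.17 = -17.1814
lambda_2 * g_2 = 6.65 * -2.41 = -16.0265
lambda_3 * g_3 = 7.58 * 2.03 = 15.3874
lambda_4 * g_4 = 6.05 * -1.7 = -10.285
Total violation = 17.1814 + 16.0265 + 15.3874 + 10.285 = 58.8803


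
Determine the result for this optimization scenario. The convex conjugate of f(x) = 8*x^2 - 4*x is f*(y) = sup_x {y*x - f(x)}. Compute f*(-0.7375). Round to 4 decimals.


f*(y) = sup_x {y*x - a*x^2 - b*x} = sup_x {(y-b)*x - a*x^2}
FOC: (y - b) - 2a*x = 0 => x* = (y - b)/(2a)
x* = (-0.7375 + 4)/(2*8) = 0.2039
f*(-0.7375) = (y-b)^2/(4a) = (-0.7375 + 4)^2/(4*8)
= 10.6439/32 = 0.3326


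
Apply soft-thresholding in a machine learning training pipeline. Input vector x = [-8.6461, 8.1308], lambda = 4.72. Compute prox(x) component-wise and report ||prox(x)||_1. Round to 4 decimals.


Soft-thresholding with lambda = 4.72:
prox(-8.6461) = sign(-8.6461)*max(|-8.6461| - 4.72, 0) = -3.9261
prox(8.1308) = sign(8.1308)*max(|8.1308| - 4.72, 0) = 3.4108
prox(x) = [-3.9261, 3.4108]
||prox(x)||_1 = 3.9261 + 3.4108 = 7.3369


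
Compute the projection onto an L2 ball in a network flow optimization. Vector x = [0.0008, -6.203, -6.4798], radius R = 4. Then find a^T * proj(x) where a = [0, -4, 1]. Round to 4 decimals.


Step 1: Compute ||x|| (intermediates to 6 decimals).
||x|| = sqrt(0.0008^2 + (-6.203)^2 + (-6.4798)^2) = 8.97023
Step 2: Project.
Since ||x|| > R, scale = R/||x|| = 4/8.97023 = 0.445919, proj(x) = scale * x
proj(x) = [0.000357, -2.766036, -2.889466]
Step 3: Dot product.
a^T * proj(x) = 0*0.000357 - 4*(-2.766036) + 1*(-2.889466) = 8.1747


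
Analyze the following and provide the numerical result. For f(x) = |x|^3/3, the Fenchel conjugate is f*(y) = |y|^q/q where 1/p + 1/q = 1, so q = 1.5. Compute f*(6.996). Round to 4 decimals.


The conjugate exponent q satisfies 1/p + 1/q = 1.
p = 3, so q = 3/(3 - 1) = 1.5
|y|^q = 6.996^1.5 = 18.5044
f*(6.996) = 18.5044 / 1.5 = 12.3363


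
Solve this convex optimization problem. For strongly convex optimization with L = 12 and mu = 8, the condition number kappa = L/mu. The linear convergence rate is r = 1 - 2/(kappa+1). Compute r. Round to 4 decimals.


Step 1: Compute the condition number.
kappa = L/mu = 12/8 = 1.5
Step 2: Compute the convergence rate.
r = 1 - 2/(kappa + 1) = 1 - 2*mu/(L + mu) = (L - mu)/(L + mu) = 4/20 = 0.2


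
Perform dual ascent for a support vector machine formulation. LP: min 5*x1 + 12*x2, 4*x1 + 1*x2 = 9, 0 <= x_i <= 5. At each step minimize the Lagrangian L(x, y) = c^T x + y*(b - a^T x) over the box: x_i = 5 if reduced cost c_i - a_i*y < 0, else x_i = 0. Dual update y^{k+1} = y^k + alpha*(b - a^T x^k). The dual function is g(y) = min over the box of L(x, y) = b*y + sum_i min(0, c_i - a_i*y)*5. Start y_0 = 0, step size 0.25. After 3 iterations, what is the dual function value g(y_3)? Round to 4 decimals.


Dual ascent for LP: min 5*x1 + 12*x2, 4*x1 + 1*x2 = 9, 0 <= x_i <= 5
Step 1: y^k = 0.0, reduced costs: (5.0, 12.0)
  x^k = (0.0, 0.0), subgradient = b - a^T x = 9.0
  y^{k+1} = 0.0 + 0.25*9.0 = 2.25
Step 2: y^k = 2.25, reduced costs: (-4.0, 9.75)
  x^k = (5.0, 0.0), subgradient = b - a^T x = -11.0
  y^{k+1} = 2.25 + 0.25*-11.0 = -0.5
Step 3: y^k = -0.5, reduced costs: (7.0, 12.5)
  x^k = (0.0, 0.0), subgradient = b - a^T x = 9.0
  y^{k+1} = -0.5 + 0.25*9.0 = 1.75
Dual objective at y_3 = 1.75: reduced costs (-2.0, 10.25), box minimizer x = (5.0, 0.0)
g(y_3) = b*y + (c1 - a1*y)*x1 + (c2 - a2*y)*x2 = 9*1.75 + (-2.0)*5.0 + 10.25*0.0 = 15.75 - 10.0 + 0.0 = 5.75


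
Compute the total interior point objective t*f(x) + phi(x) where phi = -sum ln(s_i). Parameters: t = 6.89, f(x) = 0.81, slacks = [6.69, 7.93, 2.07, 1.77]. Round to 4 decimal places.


Step 1: Compute log-barrier.
ln values: [1.9006, 2.0707, 0.7275, 0.571]
phi = -(1.9006 + 2.0707 + 0.7275 + 0.571) = -5.2698
Step 2: Compute augmented objective.
t*f(x) = 6.89*0.81 = 5.5809
Total = 5.5809 - 5.2698 = 0.3111


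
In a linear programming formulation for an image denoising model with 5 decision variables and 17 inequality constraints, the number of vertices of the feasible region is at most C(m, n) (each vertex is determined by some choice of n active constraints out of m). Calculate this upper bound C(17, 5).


Each vertex corresponds to some choice of n active constraints out of m, so the number of vertices is at most C(m, n) = m! / (n!(m-n)!).
m = 17, n = 5
Numerator: 17 * 16 * 15 * 14 * 13
Denominator: 5! = 120
C(17, 5) = 6188


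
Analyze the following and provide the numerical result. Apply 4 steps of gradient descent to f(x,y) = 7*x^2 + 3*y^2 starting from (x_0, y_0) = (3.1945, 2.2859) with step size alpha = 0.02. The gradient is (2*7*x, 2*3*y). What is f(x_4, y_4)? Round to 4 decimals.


Gradient descent on f(x,y) = 7*x^2 + 3*y^2.
Starting point: (3.1945, 2.2859), alpha = 0.02
Step 1: grad_x = 2*7*3.1945 = 44.723, grad_y = 2*3*2.2859 = 13.7154
  x_1 = 3.1945 - 0.02*44.723 = 2.3
  y_1 = 2.2859 - 0.02*13.7154 = 2.0116
Step 2: grad_x = 2*7*2.3 = 32.2006, grad_y = 2*3*2.0116 = 12.0696
  x_2 = 2.3 - 0.02*32.2006 = 1.656
  y_2 = 2.0116 - 0.02*12.0696 = 1.7702
Step 3: grad_x = 2*7*1.656 = 23.1844, grad_y = 2*3*1.7702 = 10.6212
  x_3 = 1.656 - 0.02*23.1844 = 1.1923
  y_3 = 1.7702 - 0.02*10.6212 = 1.5578
Step 4: grad_x = 2*7*1.1923 = 16.6928, grad_y = 2*3*1.5578 = 9.3467
  x_4 = 1.1923 - 0.02*16.6928 = 0.8585
  y_4 = 1.5578 - 0.02*9.3467 = 1.3708
f(0.8585, 1.3708) = 7*0.8585^2 + 3*1.3708^2 = 10.7966


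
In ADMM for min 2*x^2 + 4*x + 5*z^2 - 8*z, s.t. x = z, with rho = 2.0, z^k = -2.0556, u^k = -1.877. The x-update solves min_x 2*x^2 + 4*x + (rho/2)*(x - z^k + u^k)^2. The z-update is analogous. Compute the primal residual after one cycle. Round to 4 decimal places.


ADMM iteration with rho = 2.0, z^k = -2.0556, u^k = -1.877
Step 1: x-update.
Minimize 2*x^2 + 4*x + (2.0/2)*(x + 2.0556 - 1.877)^2
FOC: (2*2 + 2.0)*x = -4 + 2.0*(-2.0556 + 1.877)
x^{k+1} = -0.7262
Step 2: z-update.
Minimize 5*z^2 - 8*z + (2.0/2)*(-0.7262 - z - 1.877)^2
FOC: (2*5 + 2.0)*z = 8 + 2.0*(-0.7262 - 1.877)
z^{k+1} = 0.2328
Step 3: u-update.
u^{k+1} = -1.877 - 0.7262 - 0.2328 = -2.836
Step 4: Primal residual = |-0.7262 - 0.2328| = 0.959


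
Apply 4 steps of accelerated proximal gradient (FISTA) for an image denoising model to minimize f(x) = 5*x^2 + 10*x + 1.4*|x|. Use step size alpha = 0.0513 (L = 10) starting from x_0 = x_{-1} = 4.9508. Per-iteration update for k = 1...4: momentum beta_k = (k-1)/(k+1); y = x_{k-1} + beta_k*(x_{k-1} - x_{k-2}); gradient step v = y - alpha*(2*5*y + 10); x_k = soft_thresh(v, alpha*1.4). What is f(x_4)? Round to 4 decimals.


FISTA on f(x) = 5*x^2 + 10*x + 1.4*|x|
L = 10, alpha = 0.0513
Iteration 1: beta = 0.0, y = 4.9508 + 0.0*(4.9508 - 4.9508) = 4.9508
  grad(y) = 59.508, v = y - alpha*grad = 1.898
  prox(v) = soft_thresh(1.898, 0.0718) = 1.8262
Iteration 2: beta = 0.3333, y = 1.8262 + 0.3333*(1.8262 - 4.9508) = 0.7847
  grad(y) = 17.8469, v = y - alpha*grad = -0.1309
  prox(v) = soft_thresh(-0.1309, 0.0718) = -0.059
Iteration 3: beta = 0.5, y = -0.059 + 0.5*(-0.059 - 1.8262) = -1.0017
  grad(y) = -0.0166, v = y - alpha*grad = -1.0008
  prox(v) = soft_thresh(-1.0008, 0.0718) = -0.929
Iteration 4: beta = 0.6, y = -0.929 + 0.6*(-0.929 + 0.059) = -1.451
  grad(y) = -4.5096, v = y - alpha*grad = -1.2196
  prox(v) = soft_thresh(-1.2196, 0.0718) = -1.1478
f(x_4) = 5*(-1.1478)^2 + 10*(-1.1478) + 1.4*|-1.1478| = -3.2839


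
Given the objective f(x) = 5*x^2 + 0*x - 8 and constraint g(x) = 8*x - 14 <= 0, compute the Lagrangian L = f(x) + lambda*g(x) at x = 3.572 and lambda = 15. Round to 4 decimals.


Step 1: Evaluate f(x).
f(3.572) = 5*3.572^2 + 0*3.572 - 8 = 55.7959
Step 2: Evaluate g(x).
g(3.572) = 8*3.572 - 14 = 14.576
Step 3: Compute Lagrangian.
L = 55.7959 + 15*14.576 = 274.4359


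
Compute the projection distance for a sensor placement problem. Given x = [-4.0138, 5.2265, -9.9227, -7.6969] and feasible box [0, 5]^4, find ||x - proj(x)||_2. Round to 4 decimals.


Project each component onto [0, 5].
clip(-4.0138) = 0.0, clip(5.2265) = 5.0, clip(-9.9227) = 0.0, clip(-7.6969) = 0.0
Projection = [0.0, 5.0, 0.0, 0.0]
Squared diffs: [16.1106, 0.0513, 98.46, 59.2423]
Distance = sqrt(173.8642) = 13.1858


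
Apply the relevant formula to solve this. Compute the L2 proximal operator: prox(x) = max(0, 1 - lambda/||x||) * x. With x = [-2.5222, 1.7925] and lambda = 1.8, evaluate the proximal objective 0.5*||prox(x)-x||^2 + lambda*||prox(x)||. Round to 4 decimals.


Step 1: Compute ||x||.
||x|| = 3.0943
Step 2: Compute scaling factor.
scale = max(0, 1 - 1.8/3.0943) = 0.4183
Step 3: prox(x) = [-1.055, 0.7498]
||prox(x)|| = 1.2943
Step 4: Proximal objective.
0.5*||prox-x||^2 = 1.62
lambda*||prox|| = 2.3297
Total = 3.9497


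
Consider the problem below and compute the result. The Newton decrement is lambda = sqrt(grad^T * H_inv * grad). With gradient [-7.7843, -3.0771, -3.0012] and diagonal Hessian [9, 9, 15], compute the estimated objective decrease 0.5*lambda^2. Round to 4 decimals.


Step 1: H is diagonal, so H^(-1) * g = [-0.8649, -0.3419, -0.2001].
Step 2: g^T H^(-1) g = sum_i g_i^2 / H_ii
  = (-7.7843)^2/9 + (-3.0771)^2/9 + (-3.0012)^2/15
  = 6.7328 + 1.0521 + 0.6005 = 8.3854
Step 3: Objective decrease = 0.5 * g^T H^(-1) g = 4.1927


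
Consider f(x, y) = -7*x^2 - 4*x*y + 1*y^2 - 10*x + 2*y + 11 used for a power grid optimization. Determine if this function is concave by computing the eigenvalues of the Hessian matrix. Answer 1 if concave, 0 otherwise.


The Hessian of f(x,y) = -7*x^2 - 4*x*y + 1*y^2 - 10*x + 2*y + 11 is:
H = [[-14, -4], [-4, 2]]
Trace = -14 + 2 = -12
Determinant = -14*2 - (-4)^2 = -44
Discriminant = (-12)^2 - 4*-44 = 320.0
Eigenvalues: lambda_1 = -14.9443, lambda_2 = 2.9443
The function is not concave.

0


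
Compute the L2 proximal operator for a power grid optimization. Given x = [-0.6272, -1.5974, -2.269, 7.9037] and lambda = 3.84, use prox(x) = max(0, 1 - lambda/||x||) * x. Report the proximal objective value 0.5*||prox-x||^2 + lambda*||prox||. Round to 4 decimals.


Step 1: Compute ||x||.
||x|| = 8.4001
Step 2: Compute scaling factor.
scale = max(0, 1 - 3.84/8.4001) = 0.5429
Step 3: prox(x) = [-0.3405, -0.8672, -1.2318, 4.2906]
||prox(x)|| = 4.5601
Step 4: Proximal objective.
0.5*||prox-x||^2 = 7.3728
lambda*||prox|| = 17.5108
Total = 24.8836


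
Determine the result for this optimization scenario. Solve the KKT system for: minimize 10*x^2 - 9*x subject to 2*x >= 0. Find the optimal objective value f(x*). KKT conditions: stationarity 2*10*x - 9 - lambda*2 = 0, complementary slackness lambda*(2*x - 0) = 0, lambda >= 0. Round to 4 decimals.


Step 1: Try lambda = 0 (constraint inactive).
Stationarity: 2*10*x - 9 = 0
x* = 9/(2*10) = 0.45
Check constraint: 2*0.45 = 0.9 >= 0 -- satisfied.
Step 2: Compute optimal value.
f(x*) = 10*0.45^2 - 9*0.45 = -2.025


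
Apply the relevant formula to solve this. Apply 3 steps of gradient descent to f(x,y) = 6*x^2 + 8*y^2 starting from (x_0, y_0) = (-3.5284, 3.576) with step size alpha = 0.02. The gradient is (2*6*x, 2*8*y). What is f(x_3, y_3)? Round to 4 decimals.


Gradient descent on f(x,y) = 6*x^2 + 8*y^2.
Starting point: (-3.5284, 3.576), alpha = 0.02
Step 1: grad_x = 2*6*-3.5284 = -42.3408, grad_y = 2*8*3.576 = 57.216
  x_1 = -3.5284 - 0.02*-42.3408 = -2.6816
  y_1 = 3.576 - 0.02*57.216 = 2.4317
Step 2: grad_x = 2*6*-2.6816 = -32.179, grad_y = 2*8*2.4317 = 38.9069
  x_2 = -2.6816 - 0.02*-32.179 = -2.038
  y_2 = 2.4317 - 0.02*38.9069 = 1.6535
Step 3: grad_x = 2*6*-2.038 = -24.456, grad_y = 2*8*1.6535 = 26.4567
  x_3 = -2.038 - 0.02*-24.456 = -1.5489
  y_3 = 1.6535 - 0.02*26.4567 = 1.1244
f(-1.5489, 1.1244) = 6*(-1.5489)^2 + 8*1.1244^2 = 24.5086


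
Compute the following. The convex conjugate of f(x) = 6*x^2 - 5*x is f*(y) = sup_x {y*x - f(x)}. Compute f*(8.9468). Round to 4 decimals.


f*(y) = sup_x {y*x - a*x^2 - b*x} = sup_x {(y-b)*x - a*x^2}
FOC: (y - b) - 2a*x = 0 => x* = (y - b)/(2a)
x* = (8.9468 + 5)/(2*6) = 1.1622
f*(8.9468) = (y-b)^2/(4a) = (8.9468 + 5)^2/(4*6)
= 194.5132/24 = 8.1047


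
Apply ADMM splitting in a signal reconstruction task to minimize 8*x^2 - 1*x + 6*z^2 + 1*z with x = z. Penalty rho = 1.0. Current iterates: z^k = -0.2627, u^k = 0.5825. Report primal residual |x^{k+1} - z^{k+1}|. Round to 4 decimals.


ADMM iteration with rho = 1.0, z^k = -0.2627, u^k = 0.5825
Step 1: x-update.
Minimize 8*x^2 - 1*x + (1.0/2)*(x + 0.2627 + 0.5825)^2
FOC: (2*8 + 1.0)*x = 1 + 1.0*(-0.2627 - 0.5825)
x^{k+1} = 0.0091
Step 2: z-update.
Minimize 6*z^2 + 1*z + (1.0/2)*(0.0091 - z + 0.5825)^2
FOC: (2*6 + 1.0)*z = -1 + 1.0*(0.0091 + 0.5825)
z^{k+1} = -0.0314
Step 3: u-update.
u^{k+1} = 0.5825 + 0.0091 + 0.0314 = 0.623
Step 4: Primal residual = |0.0091 + 0.0314| = 0.0405


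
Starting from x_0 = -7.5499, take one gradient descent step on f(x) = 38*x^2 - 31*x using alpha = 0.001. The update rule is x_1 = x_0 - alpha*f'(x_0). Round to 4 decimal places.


We compute the gradient at x_0 and apply the update.
f'(x) = 76*x - 31
f'(-7.5499) = 76*-7.5499 - 31 = -604.7924
x_1 = -7.5499 - 0.001*-604.7924 = -6.9451


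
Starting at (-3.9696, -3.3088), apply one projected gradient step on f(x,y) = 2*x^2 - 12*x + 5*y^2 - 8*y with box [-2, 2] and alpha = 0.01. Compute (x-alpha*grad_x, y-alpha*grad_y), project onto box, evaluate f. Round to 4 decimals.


Step 1: Compute gradient at (-3.9696, -3.3088).
grad_x = 2*2*-3.9696 - 12 = -27.8784
grad_y = 2*5*-3.3088 - 8 = -41.088
Step 2: Gradient step.
x_raw = -3.9696 - 0.01*-27.8784 = -3.6908
y_raw = -3.3088 - 0.01*-41.088 = -2.8979
Step 3: Project onto [-2, 2].
x_proj = clip(-3.6908) = -2.0
y_proj = clip(-2.8979) = -2.0
Step 4: Evaluate f.
f(-2.0, -2.0) = 68.0


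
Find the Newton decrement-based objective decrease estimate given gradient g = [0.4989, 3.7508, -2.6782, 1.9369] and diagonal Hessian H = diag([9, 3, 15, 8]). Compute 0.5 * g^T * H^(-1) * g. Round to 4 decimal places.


Step 1: H is diagonal, so H^(-1) * g = [0.0554, 1.2503, -0.1785, 0.2421].
Step 2: g^T H^(-1) g = sum_i g_i^2 / H_ii
  = (0.4989)^2/9 + (3.7508)^2/3 + (-2.6782)^2/15 + (1.9369)^2/8
  = 0.0277 + 4.6895 + 0.4782 + 0.4689 = 5.6643
Step 3: Objective decrease = 0.5 * g^T H^(-1) g = 2.8321


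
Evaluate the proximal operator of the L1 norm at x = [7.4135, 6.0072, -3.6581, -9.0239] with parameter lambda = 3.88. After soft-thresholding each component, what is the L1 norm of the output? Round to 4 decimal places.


Soft-thresholding with lambda = 3.88:
prox(7.4135) = sign(7.4135)*max(|7.4135| - 3.88, 0) = 3.5335
prox(6.0072) = sign(6.0072)*max(|6.0072| - 3.88, 0) = 2.1272
prox(-3.6581) = sign(-3.6581)*max(|-3.6581| - 3.88, 0) = 0.0
prox(-9.0239) = sign(-9.0239)*max(|-9.0239| - 3.88, 0) = -5.1439
prox(x) = [3.5335, 2.1272, 0.0, -5.1439]
||prox(x)||_1 = 3.5335 + 2.1272 + 0.0 + 5.1439 = 10.8046


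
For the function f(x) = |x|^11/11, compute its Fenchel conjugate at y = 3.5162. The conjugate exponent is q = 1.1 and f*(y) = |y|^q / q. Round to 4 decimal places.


The conjugate exponent q satisfies 1/p + 1/q = 1.
p = 11, so q = 11/(11 - 1) = 1.1
|y|^q = 3.5162^1.1 = 3.9873
f*(3.5162) = 3.9873 / 1.1 = 3.6248


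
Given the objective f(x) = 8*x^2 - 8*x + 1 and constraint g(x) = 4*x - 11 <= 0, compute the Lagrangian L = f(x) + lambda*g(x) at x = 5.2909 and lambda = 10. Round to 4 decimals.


Step 1: Evaluate f(x).
f(5.2909) = 8*5.2909^2 - 8*5.2909 + 1 = 182.6218
Step 2: Evaluate g(x).
g(5.2909) = 4*5.2909 - 11 = 10.1636
Step 3: Compute Lagrangian.
L = 182.6218 + 10*10.1636 = 284.2578


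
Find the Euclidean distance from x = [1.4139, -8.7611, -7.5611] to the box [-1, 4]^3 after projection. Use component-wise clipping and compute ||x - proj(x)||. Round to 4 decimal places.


Project each component onto [-1, 4].
clip(1.4139) = 1.4139, clip(-8.7611) = -1.0, clip(-7.5611) = -1.0
Projection = [1.4139, -1.0, -1.0]
Squared diffs: [0.0, 60.2347, 43.048]
Distance = sqrt(103.2827) = 10.1628


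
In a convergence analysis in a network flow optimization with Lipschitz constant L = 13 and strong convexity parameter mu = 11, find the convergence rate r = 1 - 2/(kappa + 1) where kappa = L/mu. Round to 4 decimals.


Step 1: Compute the condition number.
kappa = L/mu = 13/11 = 1.1818
Step 2: Compute the convergence rate.
r = 1 - 2/(kappa + 1) = 1 - 2*mu/(L + mu) = (L - mu)/(L + mu) = 2/24 = 0.0833


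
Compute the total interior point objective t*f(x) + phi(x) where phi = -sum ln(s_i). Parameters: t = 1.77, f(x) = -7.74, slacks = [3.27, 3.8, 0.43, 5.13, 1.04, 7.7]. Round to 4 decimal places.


Step 1: Compute log-barrier.
ln values: [1.1848, 1.335, -0.844, 1.6351, 0.0392, 2.0412]
phi = -(1.1848 + 1.335 - 0.844 + 1.6351 + 0.0392 + 2.0412) = -5.3914
Step 2: Compute augmented objective.
t*f(x) = 1.77*-7.74 = -13.6998
Total = -13.6998 - 5.3914 = -19.0912


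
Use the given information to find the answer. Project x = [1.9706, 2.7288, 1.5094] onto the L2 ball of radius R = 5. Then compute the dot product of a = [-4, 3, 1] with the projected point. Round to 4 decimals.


Step 1: Compute ||x|| (intermediates to 6 decimals).
||x|| = sqrt(1.9706^2 + 2.7288^2 + 1.5094^2) = 3.688889
Step 2: Project.
Since ||x|| <= R, proj = x (no scaling needed).
proj(x) = [1.9706, 2.7288, 1.5094]
Step 3: Dot product.
a^T * proj(x) = -4*1.9706 + 3*2.7288 + 1*1.5094 = 1.8134


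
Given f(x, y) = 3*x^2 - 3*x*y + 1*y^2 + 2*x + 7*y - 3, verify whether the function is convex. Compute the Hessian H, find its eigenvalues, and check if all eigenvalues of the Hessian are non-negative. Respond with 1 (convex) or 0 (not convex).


The Hessian of f(x,y) = 3*x^2 - 3*x*y + 1*y^2 + 2*x + 7*y - 3 is:
H = [[6, -3], [-3, 2]]
Trace = 6 + 2 = 8
Determinant = 6*2 - (-3)^2 = 3
Discriminant = (8)^2 - 4*3 = 52.0
Eigenvalues: lambda_1 = 0.3944, lambda_2 = 7.6056
The function is convex.

1


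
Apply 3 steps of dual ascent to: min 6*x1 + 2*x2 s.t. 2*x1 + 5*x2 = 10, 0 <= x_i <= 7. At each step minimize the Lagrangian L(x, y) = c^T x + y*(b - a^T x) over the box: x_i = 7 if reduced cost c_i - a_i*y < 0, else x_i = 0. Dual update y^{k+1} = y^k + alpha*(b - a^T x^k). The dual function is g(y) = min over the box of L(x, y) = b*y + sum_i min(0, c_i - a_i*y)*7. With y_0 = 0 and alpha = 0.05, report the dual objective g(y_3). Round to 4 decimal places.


Dual ascent for LP: min 6*x1 + 2*x2, 2*x1 + 5*x2 = 10, 0 <= x_i <= 7
Step 1: y^k = 0.0, reduced costs: (6.0, 2.0)
  x^k = (0.0, 0.0), subgradient = b - a^T x = 10.0
  y^{k+1} = 0.0 + 0.05*10.0 = 0.5
Step 2: y^k = 0.5, reduced costs: (5.0, -0.5)
  x^k = (0.0, 7.0), subgradient = b - a^T x = -25.0
  y^{k+1} = 0.5 + 0.05*-25.0 = -0.75
Step 3: y^k = -0.75, reduced costs: (7.5, 5.75)
  x^k = (0.0, 0.0), subgradient = b - a^T x = 10.0
  y^{k+1} = -0.75 + 0.05*10.0 = -0.25
Dual objective at y_3 = -0.25: reduced costs (6.5, 3.25), box minimizer x = (0.0, 0.0)
g(y_3) = b*y + (c1 - a1*y)*x1 + (c2 - a2*y)*x2 = 10*(-0.25) + 6.5*0.0 + 3.25*0.0 = -2.5 + 0.0 + 0.0 = -2.5


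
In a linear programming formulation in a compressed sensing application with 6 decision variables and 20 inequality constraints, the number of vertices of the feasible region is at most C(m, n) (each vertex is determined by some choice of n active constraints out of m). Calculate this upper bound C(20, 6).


Each vertex corresponds to some choice of n active constraints out of m, so the number of vertices is at most C(m, n) = m! / (n!(m-n)!).
m = 20, n = 6
Numerator: 20 * 19 * 18 * 17 * 16 * 15
Denominator: 6! = 720
C(20, 6) = 38760


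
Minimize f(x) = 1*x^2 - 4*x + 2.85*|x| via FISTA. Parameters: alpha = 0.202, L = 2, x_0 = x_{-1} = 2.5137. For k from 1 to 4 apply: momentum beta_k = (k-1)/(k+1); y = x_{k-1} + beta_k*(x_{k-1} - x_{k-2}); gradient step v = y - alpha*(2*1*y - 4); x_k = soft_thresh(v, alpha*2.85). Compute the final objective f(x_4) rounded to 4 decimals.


FISTA on f(x) = 1*x^2 - 4*x + 2.85*|x|
L = 2, alpha = 0.202
Iteration 1: beta = 0.0, y = 2.5137 + 0.0*(2.5137 - 2.5137) = 2.5137
  grad(y) = 1.0274, v = y - alpha*grad = 2.3062
  prox(v) = soft_thresh(2.3062, 0.5757) = 1.7305
Iteration 2: beta = 0.3333, y = 1.7305 + 0.3333*(1.7305 - 2.5137) = 1.4694
  grad(y) = -1.0612, v = y - alpha*grad = 1.6838
  prox(v) = soft_thresh(1.6838, 0.5757) = 1.1081
Iteration 3: beta = 0.5, y = 1.1081 + 0.5*(1.1081 - 1.7305) = 0.7968
  grad(y) = -2.4063, v = y - alpha*grad = 1.2829
  prox(v) = soft_thresh(1.2829, 0.5757) = 0.7072
Iteration 4: beta = 0.6, y = 0.7072 + 0.6*(0.7072 - 1.1081) = 0.4667
  grad(y) = -3.0666, v = y - alpha*grad = 1.0862
  prox(v) = soft_thresh(1.0862, 0.5757) = 0.5105
f(x_4) = 1*0.5105^2 - 4*0.5105 + 2.85*|0.5105| = -0.3265


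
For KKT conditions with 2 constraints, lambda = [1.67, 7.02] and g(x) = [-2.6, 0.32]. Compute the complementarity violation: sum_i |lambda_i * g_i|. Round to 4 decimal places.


KKT complementary slackness check:
lambda_1 * g_1 = 1.67 * -2.6 = -4.342
lambda_2 * g_2 = 7.02 * 0.32 = 2.2464
Total violation = 4.342 + 2.2464 = 6.5884


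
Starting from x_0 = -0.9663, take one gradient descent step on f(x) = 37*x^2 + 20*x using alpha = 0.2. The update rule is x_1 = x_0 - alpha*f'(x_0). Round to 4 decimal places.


We compute the gradient at x_0 and apply the update.
f'(x) = 74*x + 20
f'(-0.9663) = 74*-0.9663 + 20 = -51.5062
x_1 = -0.9663 - 0.2*-51.5062 = 9.3349


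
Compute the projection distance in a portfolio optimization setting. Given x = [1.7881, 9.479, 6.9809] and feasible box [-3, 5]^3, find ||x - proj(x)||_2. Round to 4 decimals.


Project each component onto [-3, 5].
clip(1.7881) = 1.7881, clip(9.479) = 5.0, clip(6.9809) = 5.0
Projection = [1.7881, 5.0, 5.0]
Squared diffs: [0.0, 20.0614, 3.924]
Distance = sqrt(23.9854) = 4.8975


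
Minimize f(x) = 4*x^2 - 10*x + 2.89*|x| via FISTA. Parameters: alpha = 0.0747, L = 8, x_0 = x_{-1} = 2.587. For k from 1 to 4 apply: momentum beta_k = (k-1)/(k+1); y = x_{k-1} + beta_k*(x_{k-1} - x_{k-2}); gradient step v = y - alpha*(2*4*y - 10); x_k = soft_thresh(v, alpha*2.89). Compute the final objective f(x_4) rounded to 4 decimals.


FISTA on f(x) = 4*x^2 - 10*x + 2.89*|x|
L = 8, alpha = 0.0747
Iteration 1: beta = 0.0, y = 2.587 + 0.0*(2.587 - 2.587) = 2.587
  grad(y) = 10.696, v = y - alpha*grad = 1.788
  prox(v) = soft_thresh(1.788, 0.2159) = 1.5721
Iteration 2: beta = 0.3333, y = 1.5721 + 0.3333*(1.5721 - 2.587) = 1.2338
  grad(y) = -0.1293, v = y - alpha*grad = 1.2435
  prox(v) = soft_thresh(1.2435, 0.2159) = 1.0276
Iteration 3: beta = 0.5, y = 1.0276 + 0.5*(1.0276 - 1.5721) = 0.7554
  grad(y) = -3.9572, v = y - alpha*grad = 1.051
  prox(v) = soft_thresh(1.051, 0.2159) = 0.8351
Iteration 4: beta = 0.6, y = 0.8351 + 0.6*(0.8351 - 1.0276) = 0.7195
  grad(y) = -4.2436, v = y - alpha*grad = 1.0365
  prox(v) = soft_thresh(1.0365, 0.2159) = 0.8207
f(x_4) = 4*0.8207^2 - 10*0.8207 + 2.89*|0.8207| = -3.141


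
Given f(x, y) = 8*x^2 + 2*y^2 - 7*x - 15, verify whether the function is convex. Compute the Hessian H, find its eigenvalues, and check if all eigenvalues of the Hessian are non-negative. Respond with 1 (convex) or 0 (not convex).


The Hessian of f(x,y) = 8*x^2 + 2*y^2 - 7*x - 15 is:
H = [[16, 0], [0, 4]]
Trace = 16 + 4 = 20
Determinant = 16*4 - (0)^2 = 64
Discriminant = (20)^2 - 4*64 = 144.0
Eigenvalues: lambda_1 = 4.0, lambda_2 = 16.0
The function is convex.

1


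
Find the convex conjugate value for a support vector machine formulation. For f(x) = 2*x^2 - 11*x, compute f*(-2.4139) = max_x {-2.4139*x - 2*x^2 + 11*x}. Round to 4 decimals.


f*(y) = sup_x {y*x - a*x^2 - b*x} = sup_x {(y-b)*x - a*x^2}
FOC: (y - b) - 2a*x = 0 => x* = (y - b)/(2a)
x* = (-2.4139 + 11)/(2*2) = 2.1465
f*(-2.4139) = (y-b)^2/(4a) = (-2.4139 + 11)^2/(4*2)
= 73.7211/8 = 9.2151


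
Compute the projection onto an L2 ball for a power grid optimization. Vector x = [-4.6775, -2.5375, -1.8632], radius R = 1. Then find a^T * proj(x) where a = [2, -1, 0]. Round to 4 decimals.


Step 1: Compute ||x|| (intermediates to 6 decimals).
||x|| = sqrt((-4.6775)^2 + (-2.5375)^2 + (-1.8632)^2) = 5.638211
Step 2: Project.
Since ||x|| > R, scale = R/||x|| = 1/5.638211 = 0.177361, proj(x) = scale * x
proj(x) = [-0.829606, -0.450054, -0.330459]
Step 3: Dot product.
a^T * proj(x) = 2*(-0.829606) - 1*(-0.450054) + 0*(-0.330459) = -1.2092


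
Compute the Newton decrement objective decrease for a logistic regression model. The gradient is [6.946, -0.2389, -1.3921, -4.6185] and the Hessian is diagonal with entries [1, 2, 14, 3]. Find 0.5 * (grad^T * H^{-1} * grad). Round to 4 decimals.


Step 1: H is diagonal, so H^(-1) * g = [6.946, -0.1195, -0.0994, -1.5395].
Step 2: g^T H^(-1) g = sum_i g_i^2 / H_ii
  = (6.946)^2/1 + (-0.2389)^2/2 + (-1.3921)^2/14 + (-4.6185)^2/3
  = 48.2469 + 0.0285 + 0.1384 + 7.1102 = 55.5241
Step 3: Objective decrease = 0.5 * g^T H^(-1) g = 27.762


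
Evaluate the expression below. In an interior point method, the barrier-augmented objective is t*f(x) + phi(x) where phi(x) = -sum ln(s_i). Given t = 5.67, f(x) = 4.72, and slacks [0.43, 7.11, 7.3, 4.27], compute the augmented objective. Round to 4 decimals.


Step 1: Compute log-barrier.
ln values: [-0.844, 1.9615, 1.9879, 1.4516]
phi = -(-0.844 + 1.9615 + 1.9879 + 1.4516) = -4.557
Step 2: Compute augmented objective.
t*f(x) = 5.67*4.72 = 26.7624
Total = 26.7624 - 4.557 = 22.2054


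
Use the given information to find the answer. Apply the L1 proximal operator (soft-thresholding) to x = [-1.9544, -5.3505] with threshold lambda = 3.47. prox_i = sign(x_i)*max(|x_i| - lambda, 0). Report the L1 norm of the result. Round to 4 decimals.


Soft-thresholding with lambda = 3.47:
prox(-1.9544) = sign(-1.9544)*max(|-1.9544| - 3.47, 0) = 0.0
prox(-5.3505) = sign(-5.3505)*max(|-5.3505| - 3.47, 0) = -1.8805
prox(x) = [0.0, -1.8805]
||prox(x)||_1 = 0.0 + 1.8805 = 1.8805


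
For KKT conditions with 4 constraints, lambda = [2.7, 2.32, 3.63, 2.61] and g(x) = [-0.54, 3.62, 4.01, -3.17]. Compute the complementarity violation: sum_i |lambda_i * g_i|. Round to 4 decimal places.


KKT complementary slackness check:
lambda_1 * g_1 = 2.7 * -0.54 = -1.458
lambda_2 * g_2 = 2.32 * 3.62 = 8.3984
lambda_3 * g_3 = 3.63 * 4.01 = 14.5563
lambda_4 * g_4 = 2.61 * -3.17 = -8.2737
Total violation = 1.458 + 8.3984 + 14.5563 + 8.2737 = 32.6864


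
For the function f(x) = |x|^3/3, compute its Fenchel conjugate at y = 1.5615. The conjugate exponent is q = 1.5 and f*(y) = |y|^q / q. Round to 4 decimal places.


The conjugate exponent q satisfies 1/p + 1/q = 1.
p = 3, so q = 3/(3 - 1) = 1.5
|y|^q = 1.5615^1.5 = 1.9513
f*(1.5615) = 1.9513 / 1.5 = 1.3008


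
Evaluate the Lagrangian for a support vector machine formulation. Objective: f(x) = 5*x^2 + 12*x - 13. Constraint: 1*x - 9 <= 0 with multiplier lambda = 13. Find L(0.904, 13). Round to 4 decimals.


Step 1: Evaluate f(x).
f(0.904) = 5*0.904^2 + 12*0.904 - 13 = 1.9341
Step 2: Evaluate g(x).
g(0.904) = 1*0.904 - 9 = -8.096
Step 3: Compute Lagrangian.
L = 1.9341 + 13*-8.096 = -103.3139


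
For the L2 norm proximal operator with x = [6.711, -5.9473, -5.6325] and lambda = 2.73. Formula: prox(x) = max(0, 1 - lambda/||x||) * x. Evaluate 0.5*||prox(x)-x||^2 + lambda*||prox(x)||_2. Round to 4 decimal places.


Step 1: Compute ||x||.
||x|| = 10.5893
Step 2: Compute scaling factor.
scale = max(0, 1 - 2.73/10.5893) = 0.7422
Step 3: prox(x) = [4.9809, -4.414, -4.1804]
||prox(x)|| = 7.8593
Step 4: Proximal objective.
0.5*||prox-x||^2 = 3.7265
lambda*||prox|| = 21.4559
Total = 25.1823


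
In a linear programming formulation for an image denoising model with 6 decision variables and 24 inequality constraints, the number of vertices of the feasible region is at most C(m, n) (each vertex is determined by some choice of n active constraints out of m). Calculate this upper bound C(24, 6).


Each vertex corresponds to some choice of n active constraints out of m, so the number of vertices is at most C(m, n) = m! / (n!(m-n)!).
m = 24, n = 6
Numerator: 24 * 23 * 22 * 21 * 20 * 19
Denominator: 6! = 720
C(24, 6) = 134596


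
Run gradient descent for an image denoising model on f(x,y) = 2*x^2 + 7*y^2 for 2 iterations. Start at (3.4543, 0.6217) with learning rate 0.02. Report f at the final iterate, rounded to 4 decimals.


Gradient descent on f(x,y) = 2*x^2 + 7*y^2.
Starting point: (3.4543, 0.6217), alpha = 0.02
Step 1: grad_x = 2*2*3.4543 = 13.8172, grad_y = 2*7*0.6217 = 8.7038
  x_1 = 3.4543 - 0.02*13.8172 = 3.178
  y_1 = 0.6217 - 0.02*8.7038 = 0.4476
Step 2: grad_x = 2*2*3.178 = 12.7118, grad_y = 2*7*0.4476 = 6.2667
  x_2 = 3.178 - 0.02*12.7118 = 2.9237
  y_2 = 0.4476 - 0.02*6.2667 = 0.3223
f(2.9237, 0.3223) = 2*2.9237^2 + 7*0.3223^2 = 17.8234


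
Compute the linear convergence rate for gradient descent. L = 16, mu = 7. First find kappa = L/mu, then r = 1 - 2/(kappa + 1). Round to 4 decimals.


Step 1: Compute the condition number.
kappa = L/mu = 16/7 = 2.2857
Step 2: Compute the convergence rate.
r = 1 - 2/(kappa + 1) = 1 - 2*mu/(L + mu) = (L - mu)/(L + mu) = 9/23 = 0.3913


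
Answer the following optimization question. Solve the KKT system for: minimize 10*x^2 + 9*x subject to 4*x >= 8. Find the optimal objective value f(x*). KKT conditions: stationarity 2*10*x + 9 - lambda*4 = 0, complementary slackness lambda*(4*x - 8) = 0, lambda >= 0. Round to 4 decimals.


Step 1: Try lambda = 0 (constraint inactive).
x_unc = -9/(2*10) = -0.45
Check: 4*-0.45 = -1.8 < 8 -- violated!
Step 2: Constraint must be active: 4*x = 8
x* = 8/4 = 2.0
lambda = (2*10*2.0 + 9)/4 = 12.25
Step 3: Compute optimal value.
f(x*) = 10*2.0^2 + 9*2.0 = 58.0


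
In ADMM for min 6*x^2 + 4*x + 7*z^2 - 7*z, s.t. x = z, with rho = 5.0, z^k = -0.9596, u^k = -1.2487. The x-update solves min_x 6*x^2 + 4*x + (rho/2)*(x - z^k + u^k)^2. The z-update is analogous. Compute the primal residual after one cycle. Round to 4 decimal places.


ADMM iteration with rho = 5.0, z^k = -0.9596, u^k = -1.2487
Step 1: x-update.
Minimize 6*x^2 + 4*x + (5.0/2)*(x + 0.9596 - 1.2487)^2
FOC: (2*6 + 5.0)*x = -4 + 5.0*(-0.9596 + 1.2487)
x^{k+1} = -0.1503
Step 2: z-update.
Minimize 7*z^2 - 7*z + (5.0/2)*(-0.1503 - z - 1.2487)^2
FOC: (2*7 + 5.0)*z = 7 + 5.0*(-0.1503 - 1.2487)
z^{k+1} = 0.0003
Step 3: u-update.
u^{k+1} = -1.2487 - 0.1503 - 0.0003 = -1.3992
Step 4: Primal residual = |-0.1503 - 0.0003| = 0.1505


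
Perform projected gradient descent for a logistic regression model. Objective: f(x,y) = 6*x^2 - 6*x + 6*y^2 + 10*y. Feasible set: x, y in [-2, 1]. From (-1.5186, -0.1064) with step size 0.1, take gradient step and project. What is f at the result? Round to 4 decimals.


Step 1: Compute gradient at (-1.5186, -0.1064).
grad_x = 2*6*-1.5186 - 6 = -24.2232
grad_y = 2*6*-0.1064 + 10 = 8.7232
Step 2: Gradient step.
x_raw = -1.5186 - 0.1*-24.2232 = 0.9037
y_raw = -0.1064 - 0.1*8.7232 = -0.9787
Step 3: Project onto [-2, 1].
x_proj = clip(0.9037) = 0.9037
y_proj = clip(-0.9787) = -0.9787
Step 4: Evaluate f.
f(0.9037, -0.9787) = -4.5619


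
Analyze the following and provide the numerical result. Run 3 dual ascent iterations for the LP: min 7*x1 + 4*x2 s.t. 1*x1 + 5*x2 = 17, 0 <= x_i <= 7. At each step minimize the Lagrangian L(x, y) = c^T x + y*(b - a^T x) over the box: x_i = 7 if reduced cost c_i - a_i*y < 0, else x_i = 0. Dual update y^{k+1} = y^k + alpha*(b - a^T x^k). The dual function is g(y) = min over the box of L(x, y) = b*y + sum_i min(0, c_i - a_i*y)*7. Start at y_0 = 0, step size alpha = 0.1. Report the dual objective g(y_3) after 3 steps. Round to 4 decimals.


Dual ascent for LP: min 7*x1 + 4*x2, 1*x1 + 5*x2 = 17, 0 <= x_i <= 7
Step 1: y^k = 0.0, reduced costs: (7.0, 4.0)
  x^k = (0.0, 0.0), subgradient = b - a^T x = 17.0
  y^{k+1} = 0.0 + 0.1*17.0 = 1.7
Step 2: y^k = 1.7, reduced costs: (5.3, -4.5)
  x^k = (0.0, 7.0), subgradient = b - a^T x = -18.0
  y^{k+1} = 1.7 + 0.1*-18.0 = -0.1
Step 3: y^k = -0.1, reduced costs: (7.1, 4.5)
  x^k = (0.0, 0.0), subgradient = b - a^T x = 17.0
  y^{k+1} = -0.1 + 0.1*17.0 = 1.6
Dual objective at y_3 = 1.6: reduced costs (5.4, -4.0), box minimizer x = (0.0, 7.0)
g(y_3) = b*y + (c1 - a1*y)*x1 + (c2 - a2*y)*x2 = 17*1.6 + 5.4*0.0 + (-4.0)*7.0 = 27.2 + 0.0 - 28.0 = -0.8


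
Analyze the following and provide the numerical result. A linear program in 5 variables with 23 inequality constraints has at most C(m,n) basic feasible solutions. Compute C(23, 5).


Each vertex corresponds to some choice of n active constraints out of m, so the number of vertices is at most C(m, n) = m! / (n!(m-n)!).
m = 23, n = 5
Numerator: 23 * 22 * 21 * 20 * 19
Denominator: 5! = 120
C(23, 5) = 33649


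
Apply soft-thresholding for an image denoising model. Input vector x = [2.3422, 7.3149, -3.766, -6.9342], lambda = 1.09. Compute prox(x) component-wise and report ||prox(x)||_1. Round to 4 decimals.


Soft-thresholding with lambda = 1.09:
prox(2.3422) = sign(2.3422)*max(|2.3422| - 1.09, 0) = 1.2522
prox(7.3149) = sign(7.3149)*max(|7.3149| - 1.09, 0) = 6.2249
prox(-3.766) = sign(-3.766)*max(|-3.766| - 1.09, 0) = -2.676
prox(-6.9342) = sign(-6.9342)*max(|-6.9342| - 1.09, 0) = -5.8442
prox(x) = [1.2522, 6.2249, -2.676, -5.8442]
||prox(x)||_1 = 1.2522 + 6.2249 + 2.676 + 5.8442 = 15.9973


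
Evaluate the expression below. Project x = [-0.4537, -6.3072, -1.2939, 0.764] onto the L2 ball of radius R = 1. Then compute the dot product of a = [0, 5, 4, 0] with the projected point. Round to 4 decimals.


Step 1: Compute ||x|| (intermediates to 6 decimals).
||x|| = sqrt((-0.4537)^2 + (-6.3072)^2 + (-1.2939)^2 + 0.764^2) = 6.499576
Step 2: Project.
Since ||x|| > R, scale = R/||x|| = 1/6.499576 = 0.153856, proj(x) = scale * x
proj(x) = [-0.069804, -0.970401, -0.199074, 0.117546]
Step 3: Dot product.
a^T * proj(x) = 0*(-0.069804) + 5*(-0.970401) + 4*(-0.199074) + 0*0.117546 = -5.6483


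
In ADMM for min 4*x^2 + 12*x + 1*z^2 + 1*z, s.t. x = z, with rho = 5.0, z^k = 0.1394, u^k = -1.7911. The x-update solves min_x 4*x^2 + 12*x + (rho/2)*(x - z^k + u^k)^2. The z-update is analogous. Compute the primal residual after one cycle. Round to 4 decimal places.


ADMM iteration with rho = 5.0, z^k = 0.1394, u^k = -1.7911
Step 1: x-update.
Minimize 4*x^2 + 12*x + (5.0/2)*(x - 0.1394 - 1.7911)^2
FOC: (2*4 + 5.0)*x = -12 + 5.0*(0.1394 + 1.7911)
x^{k+1} = -0.1806
Step 2: z-update.
Minimize 1*z^2 + 1*z + (5.0/2)*(-0.1806 - z - 1.7911)^2
FOC: (2*1 + 5.0)*z = -1 + 5.0*(-0.1806 - 1.7911)
z^{k+1} = -1.5512
Step 3: u-update.
u^{k+1} = -1.7911 - 0.1806 + 1.5512 = -0.4205
Step 4: Primal residual = |-0.1806 + 1.5512| = 1.3706


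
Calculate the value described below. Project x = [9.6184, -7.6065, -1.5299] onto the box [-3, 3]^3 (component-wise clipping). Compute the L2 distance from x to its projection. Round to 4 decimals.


Project each component onto [-3, 3].
clip(9.6184) = 3.0, clip(-7.6065) = -3.0, clip(-1.5299) = -1.5299
Projection = [3.0, -3.0, -1.5299]
Squared diffs: [43.8032, 21.2198, 0.0]
Distance = sqrt(65.023) = 8.0637


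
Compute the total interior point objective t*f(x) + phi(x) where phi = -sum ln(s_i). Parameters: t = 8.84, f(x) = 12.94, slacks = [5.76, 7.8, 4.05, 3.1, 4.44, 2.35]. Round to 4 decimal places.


Step 1: Compute log-barrier.
ln values: [1.7509, 2.0541, 1.3987, 1.1314, 1.4907, 0.8544]
phi = -(1.7509 + 2.0541 + 1.3987 + 1.1314 + 1.4907 + 0.8544) = -8.6802
Step 2: Compute augmented objective.
t*f(x) = 8.84*12.94 = 114.3896
Total = 114.3896 - 8.6802 = 105.7094


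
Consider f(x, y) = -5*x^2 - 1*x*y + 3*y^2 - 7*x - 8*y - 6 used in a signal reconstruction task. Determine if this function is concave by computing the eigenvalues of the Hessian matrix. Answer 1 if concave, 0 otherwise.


The Hessian of f(x,y) = -5*x^2 - 1*x*y + 3*y^2 - 7*x - 8*y - 6 is:
H = [[-10, -1], [-1, 6]]
Trace = -10 + 6 = -4
Determinant = -10*6 - (-1)^2 = -61
Discriminant = (-4)^2 - 4*-61 = 260.0
Eigenvalues: lambda_1 = -10.0623, lambda_2 = 6.0623
The function is not concave.

0


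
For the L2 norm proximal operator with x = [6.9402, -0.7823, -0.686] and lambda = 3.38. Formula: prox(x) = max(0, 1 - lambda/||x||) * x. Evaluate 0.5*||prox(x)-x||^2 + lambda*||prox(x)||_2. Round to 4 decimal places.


Step 1: Compute ||x||.
||x|| = 7.0178
Step 2: Compute scaling factor.
scale = max(0, 1 - 3.38/7.0178) = 0.5184
Step 3: prox(x) = [3.5976, -0.4055, -0.3556]
||prox(x)|| = 3.6378
Step 4: Proximal objective.
0.5*||prox-x||^2 = 5.7122
lambda*||prox|| = 12.2958
Total = 18.0078


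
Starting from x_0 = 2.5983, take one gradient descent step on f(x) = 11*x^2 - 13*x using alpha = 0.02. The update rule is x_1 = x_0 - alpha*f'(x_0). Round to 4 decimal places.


We compute the gradient at x_0 and apply the update.
f'(x) = 22*x - 13
f'(2.5983) = 22*2.5983 - 13 = 44.1626
x_1 = 2.5983 - 0.02*44.1626 = 1.715


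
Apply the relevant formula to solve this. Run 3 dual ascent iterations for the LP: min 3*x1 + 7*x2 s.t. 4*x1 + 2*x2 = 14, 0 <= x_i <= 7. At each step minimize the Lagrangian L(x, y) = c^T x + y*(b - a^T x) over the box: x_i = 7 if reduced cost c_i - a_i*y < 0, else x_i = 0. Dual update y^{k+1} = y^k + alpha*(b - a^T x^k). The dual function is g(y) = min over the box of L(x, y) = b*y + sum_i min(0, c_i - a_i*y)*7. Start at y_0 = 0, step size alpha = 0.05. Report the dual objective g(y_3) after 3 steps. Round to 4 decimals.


Dual ascent for LP: min 3*x1 + 7*x2, 4*x1 + 2*x2 = 14, 0 <= x_i <= 7
Step 1: y^k = 0.0, reduced costs: (3.0, 7.0)
  x^k = (0.0, 0.0), subgradient = b - a^T x = 14.0
  y^{k+1} = 0.0 + 0.05*14.0 = 0.7
Step 2: y^k = 0.7, reduced costs: (0.2, 5.6)
  x^k = (0.0, 0.0), subgradient = b - a^T x = 14.0
  y^{k+1} = 0.7 + 0.05*14.0 = 1.4
Step 3: y^k = 1.4, reduced costs: (-2.6, 4.2)
  x^k = (7.0, 0.0), subgradient = b - a^T x = -14.0
  y^{k+1} = 1.4 + 0.05*-14.0 = 0.7
Dual objective at y_3 = 0.7: reduced costs (0.2, 5.6), box minimizer x = (0.0, 0.0)
g(y_3) = b*y + (c1 - a1*y)*x1 + (c2 - a2*y)*x2 = 14*0.7 + 0.2*0.0 + 5.6*0.0 = 9.8 + 0.0 + 0.0 = 9.8
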